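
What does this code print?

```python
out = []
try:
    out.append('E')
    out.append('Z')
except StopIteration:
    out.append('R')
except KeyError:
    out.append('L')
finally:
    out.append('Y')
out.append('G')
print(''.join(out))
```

Execution trace: 'E' (try body) → 'Z' (try body, no exception) → 'Y' (finally) → 'G' (after the try/except). Output: EZYG

Answer: EZYG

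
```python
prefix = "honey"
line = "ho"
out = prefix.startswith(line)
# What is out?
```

Trace:
`prefix = "honey"` → prefix = 'honey'
`line = "ho"` → line = 'ho'
`out = prefix.startswith(line)` → out = True
So out = True

Answer: True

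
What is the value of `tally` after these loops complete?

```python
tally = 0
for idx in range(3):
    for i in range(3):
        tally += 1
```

3 * 3 = 9
`tally` takes the values: 0 → 1 → 2 → 3 → 4 → 5 → 6 → 7 → 8 → 9

Answer: 9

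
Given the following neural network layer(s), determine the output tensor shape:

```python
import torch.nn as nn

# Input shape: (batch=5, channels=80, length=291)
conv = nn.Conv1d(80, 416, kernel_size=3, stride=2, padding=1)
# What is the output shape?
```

Input: (5, 80, 291) -> Output: (5, 416, 146)

Answer: (5, 416, 146)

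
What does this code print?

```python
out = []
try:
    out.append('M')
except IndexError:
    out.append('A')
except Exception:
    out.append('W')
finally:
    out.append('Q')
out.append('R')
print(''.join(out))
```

Execution trace: 'M' (try body, no exception) → 'Q' (finally) → 'R' (after the try/except). Output: MQR

Answer: MQR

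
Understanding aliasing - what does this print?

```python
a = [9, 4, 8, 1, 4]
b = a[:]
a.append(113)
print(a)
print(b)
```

Key concept: slice [:] creates copy.
Step by step:
`a = [9, 4, 8, 1, 4]` → a = [9, 4, 8, 1, 4]
`b = a[:]` → b = [9, 4, 8, 1, 4]
`a.append(113)` → a = [9, 4, 8, 1, 4, 113]
`print(a)` → prints [9, 4, 8, 1, 4, 113]
`print(b)` → prints [9, 4, 8, 1, 4]

Answer:
[9, 4, 8, 1, 4, 113]
[9, 4, 8, 1, 4]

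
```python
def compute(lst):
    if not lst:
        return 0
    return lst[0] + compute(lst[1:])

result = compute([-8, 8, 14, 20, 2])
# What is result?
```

(-8) + 8 + 14 + 20 + 2 + 0 = 36

Answer: 36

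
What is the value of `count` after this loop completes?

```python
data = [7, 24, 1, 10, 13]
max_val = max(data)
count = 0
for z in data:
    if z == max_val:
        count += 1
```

Count of max value 24 in [7, 24, 1, 10, 13]
`count` takes the values: 0 → 1

Answer: 1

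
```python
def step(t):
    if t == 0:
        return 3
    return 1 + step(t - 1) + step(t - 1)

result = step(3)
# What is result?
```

step(t) = 1 + 2·step(t-1), step(0)=3. Closed form: (3+1)·2^3 - 1 = 31.

Answer: 31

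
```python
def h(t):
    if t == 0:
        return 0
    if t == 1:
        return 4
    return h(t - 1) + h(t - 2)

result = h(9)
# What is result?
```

Build up from base cases: h(0)=0, h(1)=4, h(2)=4, h(3)=8, h(4)=12, h(5)=20, h(6)=32, ..., h(9)=136

Answer: 136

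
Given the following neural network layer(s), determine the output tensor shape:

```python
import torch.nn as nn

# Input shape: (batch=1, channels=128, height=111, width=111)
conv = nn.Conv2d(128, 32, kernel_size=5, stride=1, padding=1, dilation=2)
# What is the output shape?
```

Input: (1, 128, 111, 111) -> Output: (1, 32, 105, 105)

Answer: (1, 32, 105, 105)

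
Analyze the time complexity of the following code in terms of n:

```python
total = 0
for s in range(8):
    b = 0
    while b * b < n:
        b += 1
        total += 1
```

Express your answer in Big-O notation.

Each loop level contributes: 1 × √n. Multiplying the contributions gives O(√n).

Answer: O(√n)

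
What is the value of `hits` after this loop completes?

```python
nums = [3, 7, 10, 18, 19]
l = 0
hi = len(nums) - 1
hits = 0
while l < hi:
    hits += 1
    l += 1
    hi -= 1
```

Iterations until pointers meet (list length 5)
`hits` takes the values: 0 → 1 → 2

Answer: 2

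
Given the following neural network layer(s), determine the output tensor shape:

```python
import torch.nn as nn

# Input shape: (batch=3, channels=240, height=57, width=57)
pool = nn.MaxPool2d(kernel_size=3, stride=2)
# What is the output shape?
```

Input: (3, 240, 57, 57) -> Output: (3, 240, 28, 28)

Answer: (3, 240, 28, 28)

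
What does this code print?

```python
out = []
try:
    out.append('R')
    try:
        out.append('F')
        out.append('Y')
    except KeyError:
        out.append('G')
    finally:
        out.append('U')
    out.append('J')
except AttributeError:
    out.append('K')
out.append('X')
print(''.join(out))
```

Execution trace: 'R' (try body) → 'F' (inner try body) → 'Y' (inner try body, no exception) → 'U' (inner finally) → 'J' (try body, no exception) → 'X' (after the try/except). Output: RFYUJX

Answer: RFYUJX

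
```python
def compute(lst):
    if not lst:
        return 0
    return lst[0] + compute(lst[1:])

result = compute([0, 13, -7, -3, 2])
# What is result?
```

0 + 13 + (-7) + (-3) + 2 + 0 = 5

Answer: 5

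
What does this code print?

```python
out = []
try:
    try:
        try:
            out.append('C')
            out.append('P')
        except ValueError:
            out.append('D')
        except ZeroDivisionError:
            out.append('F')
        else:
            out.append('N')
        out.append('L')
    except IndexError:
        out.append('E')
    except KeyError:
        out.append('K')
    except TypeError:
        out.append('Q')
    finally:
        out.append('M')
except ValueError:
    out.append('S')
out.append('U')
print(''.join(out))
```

Execution trace: 'C' (inner try body) → 'P' (inner try body, no exception) → 'N' (inner else) → 'L' (try body, no exception) → 'M' (finally) → 'U' (after the try/except). Output: CPNLMU

Answer: CPNLMU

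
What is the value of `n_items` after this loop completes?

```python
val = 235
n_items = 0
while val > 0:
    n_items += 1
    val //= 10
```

Count digits by repeated division by 10
`n_items` takes the values: 0 → 1 → 2 → 3

Answer: 3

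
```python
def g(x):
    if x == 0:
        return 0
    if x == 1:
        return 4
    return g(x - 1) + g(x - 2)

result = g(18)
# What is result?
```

Build up from base cases: g(0)=0, g(1)=4, g(2)=4, g(3)=8, g(4)=12, g(5)=20, g(6)=32, ..., g(18)=10336

Answer: 10336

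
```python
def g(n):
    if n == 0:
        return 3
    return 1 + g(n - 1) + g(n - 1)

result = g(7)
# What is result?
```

g(n) = 1 + 2·g(n-1), g(0)=3. Closed form: (3+1)·2^7 - 1 = 511.

Answer: 511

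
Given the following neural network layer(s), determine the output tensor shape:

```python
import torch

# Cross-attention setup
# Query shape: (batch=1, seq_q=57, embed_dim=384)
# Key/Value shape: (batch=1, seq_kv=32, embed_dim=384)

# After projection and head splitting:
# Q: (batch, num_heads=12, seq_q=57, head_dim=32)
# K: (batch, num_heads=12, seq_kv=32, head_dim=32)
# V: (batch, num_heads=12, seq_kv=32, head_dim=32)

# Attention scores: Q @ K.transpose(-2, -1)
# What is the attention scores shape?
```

Input: (1, 57, 384) -> Output: (1, 12, 57, 32)

Answer: (1, 12, 57, 32)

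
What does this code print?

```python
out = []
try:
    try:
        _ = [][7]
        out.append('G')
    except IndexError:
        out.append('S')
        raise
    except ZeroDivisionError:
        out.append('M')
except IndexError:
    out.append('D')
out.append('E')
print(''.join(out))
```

Execution trace: 'S' (inner except IndexError) → 'D' (outer except IndexError) → 'E' (after the try/except). Output: SDE

Answer: SDE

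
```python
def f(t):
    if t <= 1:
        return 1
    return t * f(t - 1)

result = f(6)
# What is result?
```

f(6) = 6 * 5 * 4 * 3 * 2 * 1 = 720

Answer: 720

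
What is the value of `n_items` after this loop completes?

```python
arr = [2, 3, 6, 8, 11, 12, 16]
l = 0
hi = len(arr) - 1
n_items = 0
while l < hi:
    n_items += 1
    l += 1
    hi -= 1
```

Iterations until pointers meet (list length 7)
`n_items` takes the values: 0 → 1 → 2 → 3

Answer: 3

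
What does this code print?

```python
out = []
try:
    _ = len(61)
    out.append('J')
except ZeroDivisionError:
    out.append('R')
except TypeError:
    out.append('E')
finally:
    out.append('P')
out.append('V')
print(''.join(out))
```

Execution trace: 'E' (except TypeError) → 'P' (finally) → 'V' (after the try/except). Output: EPV

Answer: EPV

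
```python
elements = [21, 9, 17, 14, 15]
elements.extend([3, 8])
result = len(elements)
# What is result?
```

Trace:
`elements = [21, 9, 17, 14, 15]` → elements = [21, 9, 17, 14, 15]
`elements.extend([3, 8])` → elements = [21, 9, 17, 14, 15, 3, 8]
`result = len(elements)` → result = 7
So result = 7

Answer: 7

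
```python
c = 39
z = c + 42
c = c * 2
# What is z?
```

Trace:
`c = 39` → c = 39
`z = c + 42` → z = 81
`c = c * 2` → c = 78
So z = 81

Answer: 81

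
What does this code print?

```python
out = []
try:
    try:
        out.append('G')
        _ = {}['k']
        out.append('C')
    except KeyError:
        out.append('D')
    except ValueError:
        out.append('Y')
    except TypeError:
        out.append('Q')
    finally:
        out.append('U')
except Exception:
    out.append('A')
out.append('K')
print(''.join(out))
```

Execution trace: 'G' (inner try body) → 'D' (inner except KeyError) → 'U' (inner finally) → 'K' (after the try/except). Output: GDUK

Answer: GDUK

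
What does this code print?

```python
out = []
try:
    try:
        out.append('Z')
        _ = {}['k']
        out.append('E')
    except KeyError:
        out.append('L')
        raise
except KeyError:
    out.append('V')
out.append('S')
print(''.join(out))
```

Execution trace: 'Z' (inner try body) → 'L' (inner except KeyError) → 'V' (outer except KeyError) → 'S' (after the try/except). Output: ZLVS

Answer: ZLVS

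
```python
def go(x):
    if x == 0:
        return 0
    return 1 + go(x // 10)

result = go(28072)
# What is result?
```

Count of digits of 28072: 5

Answer: 5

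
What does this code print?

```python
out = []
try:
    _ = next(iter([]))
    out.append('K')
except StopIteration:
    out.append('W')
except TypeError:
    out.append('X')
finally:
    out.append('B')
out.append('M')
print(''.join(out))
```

Execution trace: 'W' (except StopIteration) → 'B' (finally) → 'M' (after the try/except). Output: WBM

Answer: WBM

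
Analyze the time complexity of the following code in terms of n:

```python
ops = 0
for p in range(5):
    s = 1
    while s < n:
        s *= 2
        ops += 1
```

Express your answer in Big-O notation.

Each loop level contributes: 1 × log n. Multiplying the contributions gives O(log n).

Answer: O(log n)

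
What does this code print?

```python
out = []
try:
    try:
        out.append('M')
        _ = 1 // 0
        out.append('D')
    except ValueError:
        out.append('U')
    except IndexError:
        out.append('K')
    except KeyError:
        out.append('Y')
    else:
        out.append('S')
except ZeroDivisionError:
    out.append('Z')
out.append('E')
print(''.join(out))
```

Execution trace: 'M' (try body) → 'Z' (outer except ZeroDivisionError) → 'E' (after the try/except). Output: MZE

Answer: MZE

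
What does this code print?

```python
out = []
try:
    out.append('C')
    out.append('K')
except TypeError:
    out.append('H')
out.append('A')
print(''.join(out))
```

Execution trace: 'C' (try body) → 'K' (try body, no exception) → 'A' (after the try/except). Output: CKA

Answer: CKA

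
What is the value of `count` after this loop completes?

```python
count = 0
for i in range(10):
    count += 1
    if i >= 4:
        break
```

Loop breaks when i reaches 4, count is 5
`count` takes the values: 0 → 1 → 2 → 3 → 4 → 5

Answer: 5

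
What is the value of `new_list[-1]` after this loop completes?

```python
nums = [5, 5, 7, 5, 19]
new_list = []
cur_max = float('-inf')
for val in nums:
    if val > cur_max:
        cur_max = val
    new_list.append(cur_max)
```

Running max ends at 19
`new_list` takes the values: [] → [5] → [5, 5] → [5, 5, 7] → [5, 5, 7, 7] → [5, 5, 7, 7, 19]
So `new_list[-1]` = 19

Answer: 19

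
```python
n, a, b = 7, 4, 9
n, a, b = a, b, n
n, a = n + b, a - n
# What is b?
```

Trace:
`n, a, b = 7, 4, 9` → n = 7; a = 4; b = 9
`n, a, b = a, b, n` → n = 4; a = 9; b = 7
`n, a = n + b, a - n` → n = 11; a = 5
So b = 7

Answer: 7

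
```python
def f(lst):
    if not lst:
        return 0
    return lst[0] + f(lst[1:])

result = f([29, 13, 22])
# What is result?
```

29 + 13 + 22 + 0 = 64

Answer: 64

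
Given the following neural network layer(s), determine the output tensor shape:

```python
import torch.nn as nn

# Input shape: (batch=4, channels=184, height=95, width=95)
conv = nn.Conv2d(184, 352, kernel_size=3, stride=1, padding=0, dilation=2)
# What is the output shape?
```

Input: (4, 184, 95, 95) -> Output: (4, 352, 91, 91)

Answer: (4, 352, 91, 91)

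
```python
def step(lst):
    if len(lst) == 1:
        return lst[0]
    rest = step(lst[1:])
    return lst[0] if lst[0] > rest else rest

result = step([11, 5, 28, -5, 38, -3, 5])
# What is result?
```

Recursive max over [11, 5, 28, -5, 38, -3, 5] = 38

Answer: 38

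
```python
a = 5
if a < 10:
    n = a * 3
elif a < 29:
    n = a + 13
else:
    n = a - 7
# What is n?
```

Trace:
`a = 5` → a = 5
`if a < 10: ...` → a < 10 is True → n = 15
So n = 15

Answer: 15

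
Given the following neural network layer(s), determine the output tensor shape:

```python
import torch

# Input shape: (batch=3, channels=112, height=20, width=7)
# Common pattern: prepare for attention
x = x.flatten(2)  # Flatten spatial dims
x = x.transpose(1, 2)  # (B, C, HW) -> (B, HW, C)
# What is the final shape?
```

Input: (3, 112, 20, 7) -> after flatten(2): (3, 112, 140) -> Output: (3, 140, 112)

Answer: (3, 140, 112)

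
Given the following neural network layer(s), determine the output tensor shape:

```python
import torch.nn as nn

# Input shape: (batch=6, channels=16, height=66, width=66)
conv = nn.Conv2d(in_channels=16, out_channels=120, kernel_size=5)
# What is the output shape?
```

Input: (6, 16, 66, 66) -> Output: (6, 120, 62, 62)

Answer: (6, 120, 62, 62)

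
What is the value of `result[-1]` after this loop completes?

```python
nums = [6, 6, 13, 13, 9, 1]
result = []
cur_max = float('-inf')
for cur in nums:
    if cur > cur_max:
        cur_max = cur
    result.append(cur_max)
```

Running max ends at 13
`result` takes the values: [] → [6] → [6, 6] → [6, 6, 13] → [6, 6, 13, 13] → [6, 6, 13, 13, 13] → [6, 6, 13, 13, 13, 13]
So `result[-1]` = 13

Answer: 13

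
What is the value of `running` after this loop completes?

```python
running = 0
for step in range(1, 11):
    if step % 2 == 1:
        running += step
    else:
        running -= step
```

Add odd, subtract even
`running` takes the values: 0 → 1 → -1 → 2 → -2 → 3 → -3 → 4 → -4 → 5 → -5

Answer: -5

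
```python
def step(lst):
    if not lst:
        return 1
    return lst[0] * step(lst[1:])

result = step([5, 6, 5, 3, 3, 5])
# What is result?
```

Product over [5, 6, 5, 3, 3, 5] = 5 * 6 * 5 * 3 * 3 * 5 = 6750

Answer: 6750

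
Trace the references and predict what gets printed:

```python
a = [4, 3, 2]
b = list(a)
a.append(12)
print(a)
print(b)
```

Key concept: list() constructor creates copy.
Step by step:
`a = [4, 3, 2]` → a = [4, 3, 2]
`b = list(a)` → b = [4, 3, 2]
`a.append(12)` → a = [4, 3, 2, 12]
`print(a)` → prints [4, 3, 2, 12]
`print(b)` → prints [4, 3, 2]

Answer:
[4, 3, 2, 12]
[4, 3, 2]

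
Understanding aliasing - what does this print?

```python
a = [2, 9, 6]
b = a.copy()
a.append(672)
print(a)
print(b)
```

Key concept: list.copy() creates independent copy.
Step by step:
`a = [2, 9, 6]` → a = [2, 9, 6]
`b = a.copy()` → b = [2, 9, 6]
`a.append(672)` → a = [2, 9, 6, 672]
`print(a)` → prints [2, 9, 6, 672]
`print(b)` → prints [2, 9, 6]

Answer:
[2, 9, 6, 672]
[2, 9, 6]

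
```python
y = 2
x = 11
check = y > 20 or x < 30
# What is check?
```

Trace:
`y = 2` → y = 2
`x = 11` → x = 11
`check = y > 20 or x < 30` → check = True
So check = True

Answer: True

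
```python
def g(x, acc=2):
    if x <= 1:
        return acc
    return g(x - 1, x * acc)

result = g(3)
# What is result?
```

Accumulator trace (n, acc): (3, 2) -> (2, 6) -> (1, 12) -> return 12

Answer: 12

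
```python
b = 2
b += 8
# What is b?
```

Trace:
`b = 2` → b = 2
`b += 8` → b = 10
So b = 10

Answer: 10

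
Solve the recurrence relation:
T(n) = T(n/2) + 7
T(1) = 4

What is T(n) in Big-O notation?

Each step divides n by 2 and adds 7. After log_2(n) steps we reach T(1)=4. So T(n) = 7·log_2(n) + 4 = O(log n).

Answer: O(log n)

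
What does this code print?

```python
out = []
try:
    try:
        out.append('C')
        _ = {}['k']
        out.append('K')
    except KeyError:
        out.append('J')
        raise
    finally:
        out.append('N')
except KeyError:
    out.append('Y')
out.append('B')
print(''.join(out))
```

Execution trace: 'C' (try body) → 'J' (except KeyError) → 'N' (finally) → 'Y' (outer except KeyError) → 'B' (after the try/except). Output: CJNYB

Answer: CJNYB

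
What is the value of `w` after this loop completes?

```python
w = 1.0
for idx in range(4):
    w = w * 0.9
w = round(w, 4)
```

Exponential decay: 1.0 * 0.9^4
`w` takes the values: 1.0 → 0.9 → 0.81 → 0.729 → 0.6561

Answer: 0.6561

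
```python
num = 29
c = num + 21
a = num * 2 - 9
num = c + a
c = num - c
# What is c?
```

Trace:
`num = 29` → num = 29
`c = num + 21` → c = 50
`a = num * 2 - 9` → a = 49
`num = c + a` → num = 99
`c = num - c` → c = 49
So c = 49

Answer: 49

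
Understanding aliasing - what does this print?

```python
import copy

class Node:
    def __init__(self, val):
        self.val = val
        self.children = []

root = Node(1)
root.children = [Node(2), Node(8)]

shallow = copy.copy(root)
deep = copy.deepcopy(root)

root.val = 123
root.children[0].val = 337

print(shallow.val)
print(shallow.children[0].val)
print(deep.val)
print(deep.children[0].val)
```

Key concept: deep copy with custom objects.
Step by step:
`root = Node(1)` → root = Node(val=1, children=[])
`root.children = [Node(2), Node(8)]` → root = Node(val=1, children=[Node(val=2, children=[]), Node(val=8, children=[])])
`shallow = copy.copy(root)` → shallow = Node(val=1, children=[Node(val=2, children=[]), Node(val=8, children=[])])
`deep = copy.deepcopy(root)` → deep = Node(val=1, children=[Node(val=2, children=[]), Node(val=8, children=[])])
`root.val = 123` → root = Node(val=123, children=[Node(val=2, children=[]), Node(val=8, children=[])])
`root.children[0].val = 337` → root = Node(val=123, children=[Node(val=337, children=[]), Node(val=8, children=[])]); shallow = Node(val=1, children=[Node(val=337, children=[]), Node(val=8, children=[])])
`print(shallow.val)` → prints 1
`print(shallow.children[0].val)` → prints 337
`print(deep.val)` → prints 1
`print(deep.children[0].val)` → prints 2

Answer:
1
337
1
2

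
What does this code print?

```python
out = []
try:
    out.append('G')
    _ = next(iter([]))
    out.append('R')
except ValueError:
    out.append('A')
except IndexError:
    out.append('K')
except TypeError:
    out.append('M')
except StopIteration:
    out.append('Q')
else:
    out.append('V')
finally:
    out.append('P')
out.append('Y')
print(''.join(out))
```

Execution trace: 'G' (try body) → 'Q' (except StopIteration) → 'P' (finally) → 'Y' (after the try/except). Output: GQPY

Answer: GQPY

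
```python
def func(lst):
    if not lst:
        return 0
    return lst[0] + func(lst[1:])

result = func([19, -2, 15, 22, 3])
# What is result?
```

19 + (-2) + 15 + 22 + 3 + 0 = 57

Answer: 57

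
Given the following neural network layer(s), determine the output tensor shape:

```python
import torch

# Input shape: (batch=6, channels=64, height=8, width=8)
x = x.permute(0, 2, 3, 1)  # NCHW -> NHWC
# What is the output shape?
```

Input: (6, 64, 8, 8) -> Output: (6, 8, 8, 64)

Answer: (6, 8, 8, 64)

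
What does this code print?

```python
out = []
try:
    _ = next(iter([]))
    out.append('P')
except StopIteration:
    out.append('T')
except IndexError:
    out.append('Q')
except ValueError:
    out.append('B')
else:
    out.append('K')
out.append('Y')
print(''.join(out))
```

Execution trace: 'T' (except StopIteration) → 'Y' (after the try/except). Output: TY

Answer: TY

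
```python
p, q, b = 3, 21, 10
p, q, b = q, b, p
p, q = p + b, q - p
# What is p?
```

Trace:
`p, q, b = 3, 21, 10` → p = 3; q = 21; b = 10
`p, q, b = q, b, p` → p = 21; q = 10; b = 3
`p, q = p + b, q - p` → p = 24; q = -11
So p = 24

Answer: 24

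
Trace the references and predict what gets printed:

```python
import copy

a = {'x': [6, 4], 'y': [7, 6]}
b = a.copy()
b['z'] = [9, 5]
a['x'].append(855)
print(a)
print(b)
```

Key concept: shallow copy of dict with mutable values.
Step by step:
`a = {'x': [6, 4], 'y': [7, 6]}` → a = {'x': [6, 4], 'y': [7, 6]}
`b = a.copy()` → b = {'x': [6, 4], 'y': [7, 6]}
`b['z'] = [9, 5]` → b = {'x': [6, 4], 'y': [7, 6], 'z': [9, 5]}
`a['x'].append(855)` → a = {'x': [6, 4, 855], 'y': [7, 6]}; b = {'x': [6, 4, 855], 'y': [7, 6], 'z': [9, 5]}
`print(a)` → prints {'x': [6, 4, 855], 'y': [7, 6]}
`print(b)` → prints {'x': [6, 4, 855], 'y': [7, 6], 'z': [9, 5]}

Answer:
{'x': [6, 4, 855], 'y': [7, 6]}
{'x': [6, 4, 855], 'y': [7, 6], 'z': [9, 5]}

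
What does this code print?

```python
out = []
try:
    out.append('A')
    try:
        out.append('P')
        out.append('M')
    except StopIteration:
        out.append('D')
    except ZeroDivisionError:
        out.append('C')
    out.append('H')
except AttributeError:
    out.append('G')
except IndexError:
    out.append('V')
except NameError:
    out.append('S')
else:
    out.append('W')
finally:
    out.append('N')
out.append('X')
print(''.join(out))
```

Execution trace: 'A' (try body) → 'P' (inner try body) → 'M' (inner try body, no exception) → 'H' (try body, no exception) → 'W' (else) → 'N' (finally) → 'X' (after the try/except). Output: APMHWNX

Answer: APMHWNX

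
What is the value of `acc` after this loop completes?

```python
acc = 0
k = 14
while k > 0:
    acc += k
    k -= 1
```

Sum 14 down to 1
`acc` takes the values: 0 → 14 → 27 → 39 → 50 → 60 → 69 → 77 → 84 → 90 → 95 → 99 → 102 → 104 → 105

Answer: 105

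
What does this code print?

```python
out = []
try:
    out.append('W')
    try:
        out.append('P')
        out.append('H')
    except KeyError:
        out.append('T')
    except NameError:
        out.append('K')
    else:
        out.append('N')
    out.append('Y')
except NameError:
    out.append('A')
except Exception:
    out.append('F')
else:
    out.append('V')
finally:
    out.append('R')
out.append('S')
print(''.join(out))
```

Execution trace: 'W' (try body) → 'P' (inner try body) → 'H' (inner try body, no exception) → 'N' (inner else) → 'Y' (try body, no exception) → 'V' (else) → 'R' (finally) → 'S' (after the try/except). Output: WPHNYVRS

Answer: WPHNYVRS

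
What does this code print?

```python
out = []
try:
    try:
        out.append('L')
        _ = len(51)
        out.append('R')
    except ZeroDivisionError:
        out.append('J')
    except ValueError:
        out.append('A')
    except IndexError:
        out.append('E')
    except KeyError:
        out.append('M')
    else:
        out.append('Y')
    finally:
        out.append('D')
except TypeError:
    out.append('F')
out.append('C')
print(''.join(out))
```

Execution trace: 'L' (try body) → 'D' (finally) → 'F' (outer except TypeError) → 'C' (after the try/except). Output: LDFC

Answer: LDFC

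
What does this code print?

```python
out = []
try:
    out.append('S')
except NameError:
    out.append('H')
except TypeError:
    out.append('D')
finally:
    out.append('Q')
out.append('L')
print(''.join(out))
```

Execution trace: 'S' (try body, no exception) → 'Q' (finally) → 'L' (after the try/except). Output: SQL

Answer: SQL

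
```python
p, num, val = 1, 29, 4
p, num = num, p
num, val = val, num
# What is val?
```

Trace:
`p, num, val = 1, 29, 4` → p = 1; num = 29; val = 4
`p, num = num, p` → p = 29; num = 1
`num, val = val, num` → num = 4; val = 1
So val = 1

Answer: 1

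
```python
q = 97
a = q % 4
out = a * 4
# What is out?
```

Trace:
`q = 97` → q = 97
`a = q % 4` → a = 1
`out = a * 4` → out = 4
So out = 4

Answer: 4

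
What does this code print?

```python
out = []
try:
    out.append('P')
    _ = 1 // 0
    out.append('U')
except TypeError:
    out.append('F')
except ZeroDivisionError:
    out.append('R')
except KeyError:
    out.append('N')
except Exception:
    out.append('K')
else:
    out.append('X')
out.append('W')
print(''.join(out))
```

Execution trace: 'P' (try body) → 'R' (except ZeroDivisionError) → 'W' (after the try/except). Output: PRW

Answer: PRW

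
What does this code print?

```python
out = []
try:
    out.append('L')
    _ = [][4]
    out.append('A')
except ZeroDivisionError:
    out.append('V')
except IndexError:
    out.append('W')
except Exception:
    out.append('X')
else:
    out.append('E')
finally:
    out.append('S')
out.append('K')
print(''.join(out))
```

Execution trace: 'L' (try body) → 'W' (except IndexError) → 'S' (finally) → 'K' (after the try/except). Output: LWSK

Answer: LWSK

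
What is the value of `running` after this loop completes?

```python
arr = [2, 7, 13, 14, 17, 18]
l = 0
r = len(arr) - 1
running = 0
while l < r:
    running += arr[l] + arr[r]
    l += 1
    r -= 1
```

Sum of pairs from ends
`running` takes the values: 0 → 20 → 44 → 71

Answer: 71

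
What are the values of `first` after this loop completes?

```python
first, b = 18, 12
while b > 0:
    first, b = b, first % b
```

GCD of 18 and 12
`first` takes the values: 18 → 12 → 6

Answer: 6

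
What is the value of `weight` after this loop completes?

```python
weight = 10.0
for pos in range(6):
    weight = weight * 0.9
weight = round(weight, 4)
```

Exponential decay: 10.0 * 0.9^6
`weight` takes the values: 10.0 → 9.0 → 8.1 → 7.29 → 6.561 → 5.9049 → 5.31441 → 5.3144

Answer: 5.3144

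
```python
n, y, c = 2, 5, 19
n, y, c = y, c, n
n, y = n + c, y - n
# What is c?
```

Trace:
`n, y, c = 2, 5, 19` → n = 2; y = 5; c = 19
`n, y, c = y, c, n` → n = 5; y = 19; c = 2
`n, y = n + c, y - n` → n = 7; y = 14
So c = 2

Answer: 2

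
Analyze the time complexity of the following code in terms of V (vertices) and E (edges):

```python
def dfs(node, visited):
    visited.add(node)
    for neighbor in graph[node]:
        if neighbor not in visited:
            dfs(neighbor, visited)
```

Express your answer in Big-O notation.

This is Depth-first search (recursive). Time complexity: O(V + E).

Answer: O(V + E)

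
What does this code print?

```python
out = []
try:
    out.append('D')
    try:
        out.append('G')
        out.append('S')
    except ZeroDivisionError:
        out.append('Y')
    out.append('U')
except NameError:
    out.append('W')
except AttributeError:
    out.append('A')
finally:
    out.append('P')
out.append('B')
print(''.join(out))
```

Execution trace: 'D' (try body) → 'G' (inner try body) → 'S' (inner try body, no exception) → 'U' (try body, no exception) → 'P' (finally) → 'B' (after the try/except). Output: DGSUPB

Answer: DGSUPB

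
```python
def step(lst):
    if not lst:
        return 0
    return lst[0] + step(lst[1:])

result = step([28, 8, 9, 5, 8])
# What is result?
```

28 + 8 + 9 + 5 + 8 + 0 = 58

Answer: 58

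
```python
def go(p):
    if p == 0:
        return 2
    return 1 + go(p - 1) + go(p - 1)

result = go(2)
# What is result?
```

go(p) = 1 + 2·go(p-1), go(0)=2. Closed form: (2+1)·2^2 - 1 = 11.

Answer: 11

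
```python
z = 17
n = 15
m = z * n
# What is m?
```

Trace:
`z = 17` → z = 17
`n = 15` → n = 15
`m = z * n` → m = 255
So m = 255

Answer: 255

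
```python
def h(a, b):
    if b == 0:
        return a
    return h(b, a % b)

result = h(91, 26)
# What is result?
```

h(91, 26) -> h(26, 13) -> h(13, 0) -> 13

Answer: 13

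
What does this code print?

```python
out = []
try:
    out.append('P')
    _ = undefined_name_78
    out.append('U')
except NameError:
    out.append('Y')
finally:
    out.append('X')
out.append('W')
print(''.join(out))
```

Execution trace: 'P' (try body) → 'Y' (except NameError) → 'X' (finally) → 'W' (after the try/except). Output: PYXW

Answer: PYXW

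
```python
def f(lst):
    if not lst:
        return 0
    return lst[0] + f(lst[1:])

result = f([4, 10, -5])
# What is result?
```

4 + 10 + (-5) + 0 = 9

Answer: 9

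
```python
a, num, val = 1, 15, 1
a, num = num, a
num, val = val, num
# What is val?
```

Trace:
`a, num, val = 1, 15, 1` → a = 1; num = 15; val = 1
`a, num = num, a` → a = 15; num = 1
`num, val = val, num` → num = 1; val = 1
So val = 1

Answer: 1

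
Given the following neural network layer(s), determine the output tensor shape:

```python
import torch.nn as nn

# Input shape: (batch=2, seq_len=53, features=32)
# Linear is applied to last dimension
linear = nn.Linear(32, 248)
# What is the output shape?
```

Input: (2, 53, 32) -> Output: (2, 53, 248)

Answer: (2, 53, 248)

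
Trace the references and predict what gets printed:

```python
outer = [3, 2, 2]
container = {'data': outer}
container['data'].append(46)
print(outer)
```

Key concept: dict holds reference to list.
Step by step:
`outer = [3, 2, 2]` → outer = [3, 2, 2]
`container = {'data': outer}` → container = {'data': [3, 2, 2]}
`container['data'].append(46)` → outer = [3, 2, 2, 46]; container = {'data': [3, 2, 2, 46]}
`print(outer)` → prints [3, 2, 2, 46]

Answer: [3, 2, 2, 46]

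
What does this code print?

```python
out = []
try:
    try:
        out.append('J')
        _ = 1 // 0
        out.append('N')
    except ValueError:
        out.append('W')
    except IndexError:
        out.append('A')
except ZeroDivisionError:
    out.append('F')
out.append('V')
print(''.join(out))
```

Execution trace: 'J' (try body) → 'F' (outer except ZeroDivisionError) → 'V' (after the try/except). Output: JFV

Answer: JFV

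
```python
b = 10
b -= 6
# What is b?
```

Trace:
`b = 10` → b = 10
`b -= 6` → b = 4
So b = 4

Answer: 4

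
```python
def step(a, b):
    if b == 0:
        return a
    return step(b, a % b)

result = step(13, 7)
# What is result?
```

step(13, 7) -> step(7, 6) -> step(6, 1) -> step(1, 0) -> 1

Answer: 1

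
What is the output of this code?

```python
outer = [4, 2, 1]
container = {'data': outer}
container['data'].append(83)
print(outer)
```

Key concept: dict holds reference to list.
Step by step:
`outer = [4, 2, 1]` → outer = [4, 2, 1]
`container = {'data': outer}` → container = {'data': [4, 2, 1]}
`container['data'].append(83)` → outer = [4, 2, 1, 83]; container = {'data': [4, 2, 1, 83]}
`print(outer)` → prints [4, 2, 1, 83]

Answer: [4, 2, 1, 83]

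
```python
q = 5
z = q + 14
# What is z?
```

Trace:
`q = 5` → q = 5
`z = q + 14` → z = 19
So z = 19

Answer: 19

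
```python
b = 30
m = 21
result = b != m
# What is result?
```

Trace:
`b = 30` → b = 30
`m = 21` → m = 21
`result = b != m` → result = True
So result = True

Answer: True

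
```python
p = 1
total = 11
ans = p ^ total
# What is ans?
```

Trace:
`p = 1` → p = 1
`total = 11` → total = 11
`ans = p ^ total` → ans = 10
So ans = 10

Answer: 10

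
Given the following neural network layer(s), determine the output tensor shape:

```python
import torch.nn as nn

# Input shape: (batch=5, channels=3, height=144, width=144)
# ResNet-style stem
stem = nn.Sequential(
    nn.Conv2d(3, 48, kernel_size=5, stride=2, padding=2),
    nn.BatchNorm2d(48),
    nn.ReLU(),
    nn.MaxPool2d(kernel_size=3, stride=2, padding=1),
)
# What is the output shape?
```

Input: (5, 3, 144, 144) -> after Conv2d 5x5 stride=2: (5, 48, 72, 72) -> Output: (5, 48, 36, 36)

Answer: (5, 48, 36, 36)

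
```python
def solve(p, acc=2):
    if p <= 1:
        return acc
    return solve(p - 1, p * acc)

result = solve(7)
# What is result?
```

Accumulator trace (n, acc): (7, 2) -> (6, 14) -> (5, 84) -> (4, 420) -> (3, 1680) -> (2, 5040) -> (1, 10080) -> return 10080

Answer: 10080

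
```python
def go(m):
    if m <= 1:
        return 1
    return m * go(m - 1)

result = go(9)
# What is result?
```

go(9) = 9 * 8 * 7 * 6 * 5 * 4 * 3 * 2 * 1 = 362880

Answer: 362880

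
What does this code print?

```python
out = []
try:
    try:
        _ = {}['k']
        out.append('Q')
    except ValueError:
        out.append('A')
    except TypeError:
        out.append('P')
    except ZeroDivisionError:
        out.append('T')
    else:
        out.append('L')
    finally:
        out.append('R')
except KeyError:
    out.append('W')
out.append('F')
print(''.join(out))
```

Execution trace: 'R' (inner finally) → 'W' (outer except KeyError) → 'F' (after the try/except). Output: RWF

Answer: RWF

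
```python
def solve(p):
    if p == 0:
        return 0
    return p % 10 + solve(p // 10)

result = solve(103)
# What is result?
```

Sum of digits of 103: 3 + 0 + 1 = 4

Answer: 4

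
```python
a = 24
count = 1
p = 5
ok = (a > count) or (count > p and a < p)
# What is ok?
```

Trace:
`a = 24` → a = 24
`count = 1` → count = 1
`p = 5` → p = 5
`ok = (a > count) or (count > p and a < p)` → ok = True
So ok = True

Answer: True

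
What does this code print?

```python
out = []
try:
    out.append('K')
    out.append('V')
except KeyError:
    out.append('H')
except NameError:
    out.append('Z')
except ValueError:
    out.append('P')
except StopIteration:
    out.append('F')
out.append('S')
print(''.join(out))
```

Execution trace: 'K' (try body) → 'V' (try body, no exception) → 'S' (after the try/except). Output: KVS

Answer: KVS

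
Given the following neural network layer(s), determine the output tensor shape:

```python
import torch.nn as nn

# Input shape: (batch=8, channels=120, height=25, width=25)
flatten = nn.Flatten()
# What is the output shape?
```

Input: (8, 120, 25, 25) -> Output: (8, 75000)

Answer: (8, 75000)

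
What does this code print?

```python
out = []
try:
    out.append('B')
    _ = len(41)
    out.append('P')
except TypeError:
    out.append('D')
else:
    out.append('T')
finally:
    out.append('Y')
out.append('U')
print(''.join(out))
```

Execution trace: 'B' (try body) → 'D' (except TypeError) → 'Y' (finally) → 'U' (after the try/except). Output: BDYU

Answer: BDYU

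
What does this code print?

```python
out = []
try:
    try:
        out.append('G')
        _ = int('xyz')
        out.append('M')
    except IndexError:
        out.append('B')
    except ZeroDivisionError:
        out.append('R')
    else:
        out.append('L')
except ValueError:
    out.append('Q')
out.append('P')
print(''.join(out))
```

Execution trace: 'G' (inner try body) → 'Q' (outer except ValueError) → 'P' (after the try/except). Output: GQP

Answer: GQP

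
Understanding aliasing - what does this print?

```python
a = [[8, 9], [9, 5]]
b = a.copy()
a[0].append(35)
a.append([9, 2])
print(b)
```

Key concept: shallow copy with nested lists.
Step by step:
`a = [[8, 9], [9, 5]]` → a = [[8, 9], [9, 5]]
`b = a.copy()` → b = [[8, 9], [9, 5]]
`a[0].append(35)` → a = [[8, 9, 35], [9, 5]]; b = [[8, 9, 35], [9, 5]]
`a.append([9, 2])` → a = [[8, 9, 35], [9, 5], [9, 2]]
`print(b)` → prints [[8, 9, 35], [9, 5]]

Answer: [[8, 9, 35], [9, 5]]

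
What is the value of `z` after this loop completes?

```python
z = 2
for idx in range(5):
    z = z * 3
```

Multiply by 3, 5 times: 2 * 3^5 = 486
`z` takes the values: 2 → 6 → 18 → 54 → 162 → 486

Answer: 486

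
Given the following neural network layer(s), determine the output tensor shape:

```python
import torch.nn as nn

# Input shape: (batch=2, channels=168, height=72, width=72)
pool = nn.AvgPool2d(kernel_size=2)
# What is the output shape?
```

Input: (2, 168, 72, 72) -> Output: (2, 168, 36, 36)

Answer: (2, 168, 36, 36)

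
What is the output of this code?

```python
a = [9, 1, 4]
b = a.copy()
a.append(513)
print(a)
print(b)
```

Key concept: list.copy() creates independent copy.
Step by step:
`a = [9, 1, 4]` → a = [9, 1, 4]
`b = a.copy()` → b = [9, 1, 4]
`a.append(513)` → a = [9, 1, 4, 513]
`print(a)` → prints [9, 1, 4, 513]
`print(b)` → prints [9, 1, 4]

Answer:
[9, 1, 4, 513]
[9, 1, 4]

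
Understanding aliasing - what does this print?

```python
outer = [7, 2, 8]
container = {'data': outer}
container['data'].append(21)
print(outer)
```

Key concept: dict holds reference to list.
Step by step:
`outer = [7, 2, 8]` → outer = [7, 2, 8]
`container = {'data': outer}` → container = {'data': [7, 2, 8]}
`container['data'].append(21)` → outer = [7, 2, 8, 21]; container = {'data': [7, 2, 8, 21]}
`print(outer)` → prints [7, 2, 8, 21]

Answer: [7, 2, 8, 21]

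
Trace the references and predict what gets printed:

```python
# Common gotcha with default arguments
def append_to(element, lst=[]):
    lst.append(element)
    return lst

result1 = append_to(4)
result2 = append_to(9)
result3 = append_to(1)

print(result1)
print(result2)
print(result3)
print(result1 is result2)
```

Key concept: mutable default argument gotcha.
Step by step:
`result1 = append_to(4)` → result1 = [4]
`result2 = append_to(9)` → result1 = [4, 9] (same object as result2); result2 = [4, 9] (same object as result1)
`result3 = append_to(1)` → result1 = [4, 9, 1] (same object as result2, result3); result2 = [4, 9, 1] (same object as result1, result3); result3 = [4, 9, 1] (same object as result1, result2)
`print(result1)` → prints [4, 9, 1]
`print(result2)` → prints [4, 9, 1]
`print(result3)` → prints [4, 9, 1]
`print(result1 is result2)` → prints True

Answer:
[4, 9, 1]
[4, 9, 1]
[4, 9, 1]
True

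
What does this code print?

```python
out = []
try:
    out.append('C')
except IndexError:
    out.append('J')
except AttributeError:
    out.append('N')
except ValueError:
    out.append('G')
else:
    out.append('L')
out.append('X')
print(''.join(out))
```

Execution trace: 'C' (try body, no exception) → 'L' (else) → 'X' (after the try/except). Output: CLX

Answer: CLX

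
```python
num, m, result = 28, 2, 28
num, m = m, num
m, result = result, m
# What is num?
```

Trace:
`num, m, result = 28, 2, 28` → num = 28; m = 2; result = 28
`num, m = m, num` → num = 2; m = 28
`m, result = result, m` → m = 28; result = 28
So num = 2

Answer: 2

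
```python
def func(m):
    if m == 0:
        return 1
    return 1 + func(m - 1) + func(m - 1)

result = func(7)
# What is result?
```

func(m) = 1 + 2·func(m-1), func(0)=1. Closed form: (1+1)·2^7 - 1 = 255.

Answer: 255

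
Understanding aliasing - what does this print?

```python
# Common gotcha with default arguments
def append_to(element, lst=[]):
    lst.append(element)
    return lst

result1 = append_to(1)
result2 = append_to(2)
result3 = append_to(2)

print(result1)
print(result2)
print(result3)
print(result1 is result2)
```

Key concept: mutable default argument gotcha.
Step by step:
`result1 = append_to(1)` → result1 = [1]
`result2 = append_to(2)` → result1 = [1, 2] (same object as result2); result2 = [1, 2] (same object as result1)
`result3 = append_to(2)` → result1 = [1, 2, 2] (same object as result2, result3); result2 = [1, 2, 2] (same object as result1, result3); result3 = [1, 2, 2] (same object as result1, result2)
`print(result1)` → prints [1, 2, 2]
`print(result2)` → prints [1, 2, 2]
`print(result3)` → prints [1, 2, 2]
`print(result1 is result2)` → prints True

Answer:
[1, 2, 2]
[1, 2, 2]
[1, 2, 2]
True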